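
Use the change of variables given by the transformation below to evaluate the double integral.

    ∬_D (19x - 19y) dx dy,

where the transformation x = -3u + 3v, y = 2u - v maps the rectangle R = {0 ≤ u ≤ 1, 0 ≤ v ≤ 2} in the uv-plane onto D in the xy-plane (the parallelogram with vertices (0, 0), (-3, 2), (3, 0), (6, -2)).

Compute the Jacobian determinant of (x, y) with respect to (u, v):

    ∂(x,y)/∂(u,v) = | -3  3 | = (-3)(-1) - (3)(2) = -3.
                   | 2  -1 |

Its absolute value is |J| = 3 (the area scaling factor).

Substituting x = -3u + 3v, y = 2u - v into the integrand,

    19x - 19y → -95u + 76v,

so the integral becomes

    ∬_R (-95u + 76v) · |J| du dv = ∫_0^1 ∫_0^2 (-285u + 228v) dv du.

Inner (v): 456 - 570u.
Outer (u): 171.

Therefore ∬_D (19x - 19y) dx dy = 171.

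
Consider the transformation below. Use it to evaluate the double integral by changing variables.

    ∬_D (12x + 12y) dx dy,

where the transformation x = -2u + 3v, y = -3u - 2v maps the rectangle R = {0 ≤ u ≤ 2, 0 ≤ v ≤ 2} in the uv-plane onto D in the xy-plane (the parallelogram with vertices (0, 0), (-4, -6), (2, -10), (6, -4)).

Compute the Jacobian determinant of (x, y) with respect to (u, v):

    ∂(x,y)/∂(u,v) = | -2  3 | = (-2)(-2) - (3)(-3) = 13.
                   | -3  -2 |

Its absolute value is |J| = 13 (the area scaling factor).

Substituting x = -2u + 3v, y = -3u - 2v into the integrand,

    12x + 12y → -60u + 12v,

so the integral becomes

    ∬_R (-60u + 12v) · |J| du dv = ∫_0^2 ∫_0^2 (-780u + 156v) dv du.

Inner (v): 312 - 1560u.
Outer (u): -2496.

Therefore ∬_D (12x + 12y) dx dy = -2496.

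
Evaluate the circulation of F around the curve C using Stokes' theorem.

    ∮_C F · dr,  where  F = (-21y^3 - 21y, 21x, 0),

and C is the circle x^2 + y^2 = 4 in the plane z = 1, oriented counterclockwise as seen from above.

Let S be the flat disk x^2 + y^2 ≤ 4 in the plane z = 1, with upward unit normal n̂ = ẑ. By Stokes' theorem,

    ∮_C F · dr = ∬_S (∇ × F) · n̂ dS = ∬_D (curl F)_z dA,

where D is the disk x^2 + y^2 ≤ 4.

Compute the curl of F = (-21y^3 - 21y, 21x, 0):
    (∇ × F)_x = ∂F_z/∂y - ∂F_y/∂z = 0,
    (∇ × F)_y = ∂F_x/∂z - ∂F_z/∂x = 0,
    (∇ × F)_z = ∂F_y/∂x - ∂F_x/∂y = 63y^2 + 42.

On z = 1, (curl F)_z = 63y^2 + 42.

Convert to polar (x = r cos θ, y = r sin θ, dA = r dr dθ); the integrand becomes 63r^2sin(θ)^2 + 42, so

    ∬_D (curl F)_z dA = ∫_0^{2π} ∫_0^{2} (63r^2sin(θ)^2 + 42) · r dr dθ.

Inner (r from 0 to 2): 252sin(θ)^2 + 84.
Outer (θ from 0 to 2π): 420π.

Therefore ∮_C F · dr = 420π.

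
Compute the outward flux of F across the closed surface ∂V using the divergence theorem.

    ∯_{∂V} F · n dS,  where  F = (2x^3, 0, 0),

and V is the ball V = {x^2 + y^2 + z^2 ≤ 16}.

By the divergence theorem,

    ∯_{∂V} F · n dS = ∭_V (∇ · F) dV.

Compute the divergence:
    ∇ · F = ∂F_x/∂x + ∂F_y/∂y + ∂F_z/∂z = 6x^2 + 0 + 0 = 6x^2.

In spherical coordinates, x = ρ sin(φ) cos(θ), y = ρ sin(φ) sin(θ), z = ρ cos(φ), dV = ρ^2 sin(φ) dρ dφ dθ, with 0 ≤ ρ ≤ 4, 0 ≤ φ ≤ π, 0 ≤ θ ≤ 2π.

The integrand, after substitution and multiplying by the volume element, becomes (6ρ^2sin(φ)^2cos(θ)^2) · ρ^2 sin(φ), so

    ∭_V (∇·F) dV = ∫_0^{2π} ∫_0^{π} ∫_0^{4} (6ρ^2sin(φ)^2cos(θ)^2) · ρ^2 sin(φ) dρ dφ dθ.

Inner (ρ from 0 to 4): 6144sin(φ)^3cos(θ)^2/5.
Middle (φ from 0 to π): 8192cos(θ)^2/5.
Outer (θ from 0 to 2π): 8192π/5.

Therefore ∯_{∂V} F · n dS = 8192π/5.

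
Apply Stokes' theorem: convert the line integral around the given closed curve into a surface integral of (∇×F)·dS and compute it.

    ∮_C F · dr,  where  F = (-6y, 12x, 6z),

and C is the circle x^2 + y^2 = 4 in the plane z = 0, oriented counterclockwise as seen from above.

Let S be the flat disk x^2 + y^2 ≤ 4 in the plane z = 0, with upward unit normal n̂ = ẑ. By Stokes' theorem,

    ∮_C F · dr = ∬_S (∇ × F) · n̂ dS = ∬_D (curl F)_z dA,

where D is the disk x^2 + y^2 ≤ 4.

Compute the curl of F = (-6y, 12x, 6z):
    (∇ × F)_x = ∂F_z/∂y - ∂F_y/∂z = 0,
    (∇ × F)_y = ∂F_x/∂z - ∂F_z/∂x = 0,
    (∇ × F)_z = ∂F_y/∂x - ∂F_x/∂y = 18.

On z = 0, (curl F)_z = 18.

Convert to polar (x = r cos θ, y = r sin θ, dA = r dr dθ); the integrand becomes 18, so

    ∬_D (curl F)_z dA = ∫_0^{2π} ∫_0^{2} (18) · r dr dθ.

Inner (r from 0 to 2): 36.
Outer (θ from 0 to 2π): 72π.

Therefore ∮_C F · dr = 72π.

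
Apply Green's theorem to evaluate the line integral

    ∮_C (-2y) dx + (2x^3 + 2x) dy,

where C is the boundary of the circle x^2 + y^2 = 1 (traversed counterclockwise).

Green's theorem converts the closed line integral into a double integral over the enclosed region D:

    ∮_C P dx + Q dy = ∬_D (∂Q/∂x - ∂P/∂y) dA.

Here P = -2y, Q = 2x^3 + 2x, so

    ∂Q/∂x = 6x^2 + 2,    ∂P/∂y = -2,
    ∂Q/∂x - ∂P/∂y = 6x^2 + 4.

D is the region x^2 + y^2 ≤ 1. Evaluating the double integral:

In polar coordinates (x = r cos θ, y = r sin θ, dA = r dr dθ) the integrand becomes 6r^2cos(θ)^2 + 4, so

    ∬_D (6x^2 + 4) dA = ∫_0^{2π} ∫_0^{1} (6r^2cos(θ)^2 + 4) · r dr dθ.

Inner (r from 0 to 1): 3cos(θ)^2/2 + 2.
Outer (θ from 0 to 2π): 11π/2.

Therefore ∮_C P dx + Q dy = 11π/2.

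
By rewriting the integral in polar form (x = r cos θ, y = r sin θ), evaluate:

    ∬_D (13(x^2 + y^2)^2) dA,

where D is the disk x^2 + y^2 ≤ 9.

The region D is 0 ≤ r ≤ 3, 0 ≤ θ ≤ 2π in polar coordinates, where x = r cos(θ), y = r sin(θ), and dA = r dr dθ.

Under the substitution, the integrand becomes 13r^4, so

    ∬_D (13(x^2 + y^2)^2) dA = ∫_{0}^{2π} ∫_{0}^{3} (13r^4) · r dr dθ.

Inner integral (in r): ∫_{0}^{3} (13r^4) · r dr = 3159/2.

Outer integral (in θ): ∫_{0}^{2π} (3159/2) dθ = 3159π.

Therefore ∬_D (13(x^2 + y^2)^2) dA = 3159π.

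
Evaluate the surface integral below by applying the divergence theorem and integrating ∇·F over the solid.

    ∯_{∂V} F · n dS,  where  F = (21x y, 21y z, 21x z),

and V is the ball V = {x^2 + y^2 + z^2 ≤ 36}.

By the divergence theorem,

    ∯_{∂V} F · n dS = ∭_V (∇ · F) dV.

Compute the divergence:
    ∇ · F = ∂F_x/∂x + ∂F_y/∂y + ∂F_z/∂z = 21y + 21z + 21x = 21x + 21y + 21z.

In spherical coordinates, x = ρ sin(φ) cos(θ), y = ρ sin(φ) sin(θ), z = ρ cos(φ), dV = ρ^2 sin(φ) dρ dφ dθ, with 0 ≤ ρ ≤ 6, 0 ≤ φ ≤ π, 0 ≤ θ ≤ 2π.

The integrand, after substitution and multiplying by the volume element, becomes (21ρ (sqrt(2)sin(φ)sin(θ + π/4) + cos(φ))) · ρ^2 sin(φ), so

    ∭_V (∇·F) dV = ∫_0^{2π} ∫_0^{π} ∫_0^{6} (21ρ (sqrt(2)sin(φ)sin(θ + π/4) + cos(φ))) · ρ^2 sin(φ) dρ dφ dθ.

Inner (ρ from 0 to 6): 6804(sqrt(2)sin(φ)sin(θ + π/4) + cos(φ))sin(φ).
Middle (φ from 0 to π): 3402sqrt(2)π sin(θ + π/4).
Outer (θ from 0 to 2π): 0.

Therefore ∯_{∂V} F · n dS = 0.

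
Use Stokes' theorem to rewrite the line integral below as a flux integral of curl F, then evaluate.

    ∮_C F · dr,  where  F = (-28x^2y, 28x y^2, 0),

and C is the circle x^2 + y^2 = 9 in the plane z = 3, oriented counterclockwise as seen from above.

Let S be the flat disk x^2 + y^2 ≤ 9 in the plane z = 3, with upward unit normal n̂ = ẑ. By Stokes' theorem,

    ∮_C F · dr = ∬_S (∇ × F) · n̂ dS = ∬_D (curl F)_z dA,

where D is the disk x^2 + y^2 ≤ 9.

Compute the curl of F = (-28x^2y, 28x y^2, 0):
    (∇ × F)_x = ∂F_z/∂y - ∂F_y/∂z = 0,
    (∇ × F)_y = ∂F_x/∂z - ∂F_z/∂x = 0,
    (∇ × F)_z = ∂F_y/∂x - ∂F_x/∂y = 28x^2 + 28y^2.

On z = 3, (curl F)_z = 28x^2 + 28y^2.

Convert to polar (x = r cos θ, y = r sin θ, dA = r dr dθ); the integrand becomes 28r^2, so

    ∬_D (curl F)_z dA = ∫_0^{2π} ∫_0^{3} (28r^2) · r dr dθ.

Inner (r from 0 to 3): 567.
Outer (θ from 0 to 2π): 1134π.

Therefore ∮_C F · dr = 1134π.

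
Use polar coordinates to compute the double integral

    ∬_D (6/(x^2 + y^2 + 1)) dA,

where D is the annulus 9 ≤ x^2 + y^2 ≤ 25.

The region D is 3 ≤ r ≤ 5, 0 ≤ θ ≤ 2π in polar coordinates, where x = r cos(θ), y = r sin(θ), and dA = r dr dθ.

Under the substitution, the integrand becomes 6/(r^2 + 1), so

    ∬_D (6/(x^2 + y^2 + 1)) dA = ∫_{0}^{2π} ∫_{3}^{5} (6/(r^2 + 1)) · r dr dθ.

Inner integral (in r): ∫_{3}^{5} (6/(r^2 + 1)) · r dr = log(2197/125).

Outer integral (in θ): ∫_{0}^{2π} (log(2197/125)) dθ = log((2197/125)^(2π)).

Therefore ∬_D (6/(x^2 + y^2 + 1)) dA = log((2197/125)^(2π)).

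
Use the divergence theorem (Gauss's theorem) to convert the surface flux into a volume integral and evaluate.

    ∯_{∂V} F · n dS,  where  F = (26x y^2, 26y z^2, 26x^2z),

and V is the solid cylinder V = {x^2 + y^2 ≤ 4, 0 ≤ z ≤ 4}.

By the divergence theorem,

    ∯_{∂V} F · n dS = ∭_V (∇ · F) dV.

Compute the divergence:
    ∇ · F = ∂F_x/∂x + ∂F_y/∂y + ∂F_z/∂z = 26y^2 + 26z^2 + 26x^2 = 26x^2 + 26y^2 + 26z^2.

In cylindrical coordinates, x = r cos(θ), y = r sin(θ), z = z, dV = r dr dθ dz, with 0 ≤ r ≤ 2, 0 ≤ θ ≤ 2π, 0 ≤ z ≤ 4.

The integrand, after substitution and multiplying by the volume element, becomes (26r^2 + 26z^2) · r, so

    ∭_V (∇·F) dV = ∫_0^{2π} ∫_0^{2} ∫_0^{4} (26r^2 + 26z^2) · r dz dr dθ.

Inner (z from 0 to 4): 104r (r^2 + 16/3).
Middle (r from 0 to 2): 4576/3.
Outer (θ from 0 to 2π): 9152π/3.

Therefore ∯_{∂V} F · n dS = 9152π/3.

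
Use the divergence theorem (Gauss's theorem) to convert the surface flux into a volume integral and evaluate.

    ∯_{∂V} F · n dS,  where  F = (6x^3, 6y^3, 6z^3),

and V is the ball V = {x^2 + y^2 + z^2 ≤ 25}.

By the divergence theorem,

    ∯_{∂V} F · n dS = ∭_V (∇ · F) dV.

Compute the divergence:
    ∇ · F = ∂F_x/∂x + ∂F_y/∂y + ∂F_z/∂z = 18x^2 + 18y^2 + 18z^2.

In spherical coordinates, x = ρ sin(φ) cos(θ), y = ρ sin(φ) sin(θ), z = ρ cos(φ), dV = ρ^2 sin(φ) dρ dφ dθ, with 0 ≤ ρ ≤ 5, 0 ≤ φ ≤ π, 0 ≤ θ ≤ 2π.

The integrand, after substitution and multiplying by the volume element, becomes (18ρ^2) · ρ^2 sin(φ), so

    ∭_V (∇·F) dV = ∫_0^{2π} ∫_0^{π} ∫_0^{5} (18ρ^2) · ρ^2 sin(φ) dρ dφ dθ.

Inner (ρ from 0 to 5): 11250sin(φ).
Middle (φ from 0 to π): 22500.
Outer (θ from 0 to 2π): 45000π.

Therefore ∯_{∂V} F · n dS = 45000π.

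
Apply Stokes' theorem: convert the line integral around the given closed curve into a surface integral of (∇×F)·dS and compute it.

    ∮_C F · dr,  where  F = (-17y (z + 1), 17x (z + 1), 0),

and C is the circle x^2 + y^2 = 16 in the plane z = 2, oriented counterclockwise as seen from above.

Let S be the flat disk x^2 + y^2 ≤ 16 in the plane z = 2, with upward unit normal n̂ = ẑ. By Stokes' theorem,

    ∮_C F · dr = ∬_S (∇ × F) · n̂ dS = ∬_D (curl F)_z dA,

where D is the disk x^2 + y^2 ≤ 16.

Compute the curl of F = (-17y (z + 1), 17x (z + 1), 0):
    (∇ × F)_x = ∂F_z/∂y - ∂F_y/∂z = -17x,
    (∇ × F)_y = ∂F_x/∂z - ∂F_z/∂x = -17y,
    (∇ × F)_z = ∂F_y/∂x - ∂F_x/∂y = 34z + 34.

On z = 2, (curl F)_z = 102.

Convert to polar (x = r cos θ, y = r sin θ, dA = r dr dθ); the integrand becomes 102, so

    ∬_D (curl F)_z dA = ∫_0^{2π} ∫_0^{4} (102) · r dr dθ.

Inner (r from 0 to 4): 816.
Outer (θ from 0 to 2π): 1632π.

Therefore ∮_C F · dr = 1632π.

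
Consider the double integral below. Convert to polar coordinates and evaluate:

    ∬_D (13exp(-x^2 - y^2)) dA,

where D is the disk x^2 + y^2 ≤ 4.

The region D is 0 ≤ r ≤ 2, 0 ≤ θ ≤ 2π in polar coordinates, where x = r cos(θ), y = r sin(θ), and dA = r dr dθ.

Under the substitution, the integrand becomes 13exp(-r^2), so

    ∬_D (13exp(-x^2 - y^2)) dA = ∫_{0}^{2π} ∫_{0}^{2} (13exp(-r^2)) · r dr dθ.

Inner integral (in r): ∫_{0}^{2} (13exp(-r^2)) · r dr = 13/2 - 13exp(-4)/2.

Outer integral (in θ): ∫_{0}^{2π} (13/2 - 13exp(-4)/2) dθ = -13π exp(-4) + 13π.

Therefore ∬_D (13exp(-x^2 - y^2)) dA = -13π exp(-4) + 13π.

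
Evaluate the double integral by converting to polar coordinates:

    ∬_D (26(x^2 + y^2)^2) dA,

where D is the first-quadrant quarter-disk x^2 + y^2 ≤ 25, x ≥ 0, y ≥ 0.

The region D is 0 ≤ r ≤ 5, 0 ≤ θ ≤ π/2 in polar coordinates, where x = r cos(θ), y = r sin(θ), and dA = r dr dθ.

Under the substitution, the integrand becomes 26r^4, so

    ∬_D (26(x^2 + y^2)^2) dA = ∫_{0}^{π/2} ∫_{0}^{5} (26r^4) · r dr dθ.

Inner integral (in r): ∫_{0}^{5} (26r^4) · r dr = 203125/3.

Outer integral (in θ): ∫_{0}^{π/2} (203125/3) dθ = 203125π/6.

Therefore ∬_D (26(x^2 + y^2)^2) dA = 203125π/6.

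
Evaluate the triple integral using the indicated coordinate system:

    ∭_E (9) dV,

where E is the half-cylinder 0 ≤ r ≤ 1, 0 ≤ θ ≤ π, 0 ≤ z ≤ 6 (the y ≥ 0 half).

In cylindrical coordinates, x = r cos(θ), y = r sin(θ), z = z, and dV = r dr dθ dz.

The integrand becomes 9, so

    ∭_E (9) dV = ∫_{0}^{π} ∫_{0}^{1} ∫_{0}^{6} (9) · r dz dr dθ.

Inner (z): 54r.
Middle (r from 0 to 1): 27.
Outer (θ): 27π.

Therefore the triple integral equals 27π.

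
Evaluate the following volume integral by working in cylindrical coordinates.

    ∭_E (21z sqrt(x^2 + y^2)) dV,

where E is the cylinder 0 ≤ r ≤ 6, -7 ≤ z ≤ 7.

In cylindrical coordinates, x = r cos(θ), y = r sin(θ), z = z, and dV = r dr dθ dz.

The integrand becomes 21r z, so

    ∭_E (21z sqrt(x^2 + y^2)) dV = ∫_{0}^{2π} ∫_{0}^{6} ∫_{-7}^{7} (21r z) · r dz dr dθ.

Inner (z): 0.
Middle (r from 0 to 6): 0.
Outer (θ): 0.

Therefore the triple integral equals 0.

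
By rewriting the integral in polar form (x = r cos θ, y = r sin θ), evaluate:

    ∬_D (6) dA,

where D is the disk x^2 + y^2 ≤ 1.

The region D is 0 ≤ r ≤ 1, 0 ≤ θ ≤ 2π in polar coordinates, where x = r cos(θ), y = r sin(θ), and dA = r dr dθ.

Under the substitution, the integrand becomes 6, so

    ∬_D (6) dA = ∫_{0}^{2π} ∫_{0}^{1} (6) · r dr dθ.

Inner integral (in r): ∫_{0}^{1} (6) · r dr = 3.

Outer integral (in θ): ∫_{0}^{2π} (3) dθ = 6π.

Therefore ∬_D (6) dA = 6π.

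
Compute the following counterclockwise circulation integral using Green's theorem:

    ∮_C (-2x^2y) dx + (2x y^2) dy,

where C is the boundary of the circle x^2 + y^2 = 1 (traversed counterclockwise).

Green's theorem converts the closed line integral into a double integral over the enclosed region D:

    ∮_C P dx + Q dy = ∬_D (∂Q/∂x - ∂P/∂y) dA.

Here P = -2x^2y, Q = 2x y^2, so

    ∂Q/∂x = 2y^2,    ∂P/∂y = -2x^2,
    ∂Q/∂x - ∂P/∂y = 2x^2 + 2y^2.

D is the region x^2 + y^2 ≤ 1. Evaluating the double integral:

In polar coordinates (x = r cos θ, y = r sin θ, dA = r dr dθ) the integrand becomes 2r^2, so

    ∬_D (2x^2 + 2y^2) dA = ∫_0^{2π} ∫_0^{1} (2r^2) · r dr dθ.

Inner (r from 0 to 1): 1/2.
Outer (θ from 0 to 2π): π.

Therefore ∮_C P dx + Q dy = π.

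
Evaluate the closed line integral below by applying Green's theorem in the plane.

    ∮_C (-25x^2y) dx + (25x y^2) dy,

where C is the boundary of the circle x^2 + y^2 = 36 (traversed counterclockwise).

Green's theorem converts the closed line integral into a double integral over the enclosed region D:

    ∮_C P dx + Q dy = ∬_D (∂Q/∂x - ∂P/∂y) dA.

Here P = -25x^2y, Q = 25x y^2, so

    ∂Q/∂x = 25y^2,    ∂P/∂y = -25x^2,
    ∂Q/∂x - ∂P/∂y = 25x^2 + 25y^2.

D is the region x^2 + y^2 ≤ 36. Evaluating the double integral:

In polar coordinates (x = r cos θ, y = r sin θ, dA = r dr dθ) the integrand becomes 25r^2, so

    ∬_D (25x^2 + 25y^2) dA = ∫_0^{2π} ∫_0^{6} (25r^2) · r dr dθ.

Inner (r from 0 to 6): 8100.
Outer (θ from 0 to 2π): 16200π.

Therefore ∮_C P dx + Q dy = 16200π.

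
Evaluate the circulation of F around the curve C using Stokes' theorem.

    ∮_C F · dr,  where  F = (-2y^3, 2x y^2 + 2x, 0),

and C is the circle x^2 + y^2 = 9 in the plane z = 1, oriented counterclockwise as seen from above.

Let S be the flat disk x^2 + y^2 ≤ 9 in the plane z = 1, with upward unit normal n̂ = ẑ. By Stokes' theorem,

    ∮_C F · dr = ∬_S (∇ × F) · n̂ dS = ∬_D (curl F)_z dA,

where D is the disk x^2 + y^2 ≤ 9.

Compute the curl of F = (-2y^3, 2x y^2 + 2x, 0):
    (∇ × F)_x = ∂F_z/∂y - ∂F_y/∂z = 0,
    (∇ × F)_y = ∂F_x/∂z - ∂F_z/∂x = 0,
    (∇ × F)_z = ∂F_y/∂x - ∂F_x/∂y = 8y^2 + 2.

On z = 1, (curl F)_z = 8y^2 + 2.

Convert to polar (x = r cos θ, y = r sin θ, dA = r dr dθ); the integrand becomes 8r^2sin(θ)^2 + 2, so

    ∬_D (curl F)_z dA = ∫_0^{2π} ∫_0^{3} (8r^2sin(θ)^2 + 2) · r dr dθ.

Inner (r from 0 to 3): 162sin(θ)^2 + 9.
Outer (θ from 0 to 2π): 180π.

Therefore ∮_C F · dr = 180π.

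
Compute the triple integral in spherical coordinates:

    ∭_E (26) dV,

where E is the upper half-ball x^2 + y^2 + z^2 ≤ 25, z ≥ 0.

In spherical coordinates, x = ρ sin(φ) cos(θ), y = ρ sin(φ) sin(θ), z = ρ cos(φ), and dV = ρ^2 sin(φ) dρ dφ dθ.

The integrand becomes 26, so

    ∭_E (26) dV = ∫_{0}^{2π} ∫_{0}^{π/2} ∫_{0}^{5} (26) · ρ^2 sin(φ) dρ dφ dθ.

Inner (ρ): 3250sin(φ)/3.
Middle (φ): 3250/3.
Outer (θ): 6500π/3.

Therefore the triple integral equals 6500π/3.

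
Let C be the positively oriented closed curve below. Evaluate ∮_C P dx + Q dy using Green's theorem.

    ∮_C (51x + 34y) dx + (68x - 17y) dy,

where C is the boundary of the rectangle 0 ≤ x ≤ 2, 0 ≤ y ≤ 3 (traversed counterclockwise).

Green's theorem converts the closed line integral into a double integral over the enclosed region D:

    ∮_C P dx + Q dy = ∬_D (∂Q/∂x - ∂P/∂y) dA.

Here P = 51x + 34y, Q = 68x - 17y, so

    ∂Q/∂x = 68,    ∂P/∂y = 34,
    ∂Q/∂x - ∂P/∂y = 34.

D is the region 0 ≤ x ≤ 2, 0 ≤ y ≤ 3. Evaluating the double integral:

    ∬_D (34) dA = ∫_0^{2} ∫_0^{3} (34) dy dx.

Inner (y from 0 to 3): 102.
Outer (x from 0 to 2): 204.

Therefore ∮_C P dx + Q dy = 204.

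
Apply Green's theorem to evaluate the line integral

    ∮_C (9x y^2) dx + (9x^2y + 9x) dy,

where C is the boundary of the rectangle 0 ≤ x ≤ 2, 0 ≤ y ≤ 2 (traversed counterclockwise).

Green's theorem converts the closed line integral into a double integral over the enclosed region D:

    ∮_C P dx + Q dy = ∬_D (∂Q/∂x - ∂P/∂y) dA.

Here P = 9x y^2, Q = 9x^2y + 9x, so

    ∂Q/∂x = 18x y + 9,    ∂P/∂y = 18x y,
    ∂Q/∂x - ∂P/∂y = 9.

D is the region 0 ≤ x ≤ 2, 0 ≤ y ≤ 2. Evaluating the double integral:

    ∬_D (9) dA = ∫_0^{2} ∫_0^{2} (9) dy dx.

Inner (y from 0 to 2): 18.
Outer (x from 0 to 2): 36.

Therefore ∮_C P dx + Q dy = 36.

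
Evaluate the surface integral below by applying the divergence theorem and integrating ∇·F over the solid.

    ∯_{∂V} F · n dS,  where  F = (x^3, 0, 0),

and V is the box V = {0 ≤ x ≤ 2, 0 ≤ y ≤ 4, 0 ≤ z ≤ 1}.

By the divergence theorem,

    ∯_{∂V} F · n dS = ∭_V (∇ · F) dV.

Compute the divergence:
    ∇ · F = ∂F_x/∂x + ∂F_y/∂y + ∂F_z/∂z = 3x^2 + 0 + 0 = 3x^2.

V is a rectangular box, so dV = dx dy dz with 0 ≤ x ≤ 2, 0 ≤ y ≤ 4, 0 ≤ z ≤ 1.

Integrate (3x^2) over V as an iterated integral:

    ∭_V (∇·F) dV = ∫_0^{2} ∫_0^{4} ∫_0^{1} (3x^2) dz dy dx.

Inner (z from 0 to 1): 3x^2.
Middle (y from 0 to 4): 12x^2.
Outer (x from 0 to 2): 32.

Therefore ∯_{∂V} F · n dS = 32.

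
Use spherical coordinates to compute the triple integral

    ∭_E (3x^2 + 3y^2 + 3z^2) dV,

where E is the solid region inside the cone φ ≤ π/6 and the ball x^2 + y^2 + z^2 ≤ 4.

In spherical coordinates, x = ρ sin(φ) cos(θ), y = ρ sin(φ) sin(θ), z = ρ cos(φ), and dV = ρ^2 sin(φ) dρ dφ dθ.

The integrand becomes 3ρ^2, so

    ∭_E (3x^2 + 3y^2 + 3z^2) dV = ∫_{0}^{2π} ∫_{0}^{π/6} ∫_{0}^{2} (3ρ^2) · ρ^2 sin(φ) dρ dφ dθ.

Inner (ρ): 96sin(φ)/5.
Middle (φ): 96/5 - 48sqrt(3)/5.
Outer (θ): 96π (2 - sqrt(3))/5.

Therefore the triple integral equals 96π (2 - sqrt(3))/5.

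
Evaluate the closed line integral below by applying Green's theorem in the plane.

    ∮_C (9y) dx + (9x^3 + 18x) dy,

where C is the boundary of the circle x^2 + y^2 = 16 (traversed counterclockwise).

Green's theorem converts the closed line integral into a double integral over the enclosed region D:

    ∮_C P dx + Q dy = ∬_D (∂Q/∂x - ∂P/∂y) dA.

Here P = 9y, Q = 9x^3 + 18x, so

    ∂Q/∂x = 27x^2 + 18,    ∂P/∂y = 9,
    ∂Q/∂x - ∂P/∂y = 27x^2 + 9.

D is the region x^2 + y^2 ≤ 16. Evaluating the double integral:

In polar coordinates (x = r cos θ, y = r sin θ, dA = r dr dθ) the integrand becomes 27r^2cos(θ)^2 + 9, so

    ∬_D (27x^2 + 9) dA = ∫_0^{2π} ∫_0^{4} (27r^2cos(θ)^2 + 9) · r dr dθ.

Inner (r from 0 to 4): 1728cos(θ)^2 + 72.
Outer (θ from 0 to 2π): 1872π.

Therefore ∮_C P dx + Q dy = 1872π.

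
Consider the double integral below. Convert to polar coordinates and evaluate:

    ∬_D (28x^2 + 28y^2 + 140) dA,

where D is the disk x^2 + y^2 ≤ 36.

The region D is 0 ≤ r ≤ 6, 0 ≤ θ ≤ 2π in polar coordinates, where x = r cos(θ), y = r sin(θ), and dA = r dr dθ.

Under the substitution, the integrand becomes 28r^2 + 140, so

    ∬_D (28x^2 + 28y^2 + 140) dA = ∫_{0}^{2π} ∫_{0}^{6} (28r^2 + 140) · r dr dθ.

Inner integral (in r): ∫_{0}^{6} (28r^2 + 140) · r dr = 11592.

Outer integral (in θ): ∫_{0}^{2π} (11592) dθ = 23184π.

Therefore ∬_D (28x^2 + 28y^2 + 140) dA = 23184π.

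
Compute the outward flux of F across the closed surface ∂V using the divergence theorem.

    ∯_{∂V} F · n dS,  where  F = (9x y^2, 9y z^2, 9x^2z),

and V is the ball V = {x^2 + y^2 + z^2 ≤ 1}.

By the divergence theorem,

    ∯_{∂V} F · n dS = ∭_V (∇ · F) dV.

Compute the divergence:
    ∇ · F = ∂F_x/∂x + ∂F_y/∂y + ∂F_z/∂z = 9y^2 + 9z^2 + 9x^2 = 9x^2 + 9y^2 + 9z^2.

In spherical coordinates, x = ρ sin(φ) cos(θ), y = ρ sin(φ) sin(θ), z = ρ cos(φ), dV = ρ^2 sin(φ) dρ dφ dθ, with 0 ≤ ρ ≤ 1, 0 ≤ φ ≤ π, 0 ≤ θ ≤ 2π.

The integrand, after substitution and multiplying by the volume element, becomes (9ρ^2) · ρ^2 sin(φ), so

    ∭_V (∇·F) dV = ∫_0^{2π} ∫_0^{π} ∫_0^{1} (9ρ^2) · ρ^2 sin(φ) dρ dφ dθ.

Inner (ρ from 0 to 1): 9sin(φ)/5.
Middle (φ from 0 to π): 18/5.
Outer (θ from 0 to 2π): 36π/5.

Therefore ∯_{∂V} F · n dS = 36π/5.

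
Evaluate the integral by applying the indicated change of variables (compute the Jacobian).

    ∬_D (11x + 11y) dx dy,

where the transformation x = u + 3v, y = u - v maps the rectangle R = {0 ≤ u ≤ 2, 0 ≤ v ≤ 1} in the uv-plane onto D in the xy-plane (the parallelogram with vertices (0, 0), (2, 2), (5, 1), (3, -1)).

Compute the Jacobian determinant of (x, y) with respect to (u, v):

    ∂(x,y)/∂(u,v) = | 1  3 | = (1)(-1) - (3)(1) = -4.
                   | 1  -1 |

Its absolute value is |J| = 4 (the area scaling factor).

Substituting x = u + 3v, y = u - v into the integrand,

    11x + 11y → 22u + 22v,

so the integral becomes

    ∬_R (22u + 22v) · |J| du dv = ∫_0^2 ∫_0^1 (88u + 88v) dv du.

Inner (v): 88u + 44.
Outer (u): 264.

Therefore ∬_D (11x + 11y) dx dy = 264.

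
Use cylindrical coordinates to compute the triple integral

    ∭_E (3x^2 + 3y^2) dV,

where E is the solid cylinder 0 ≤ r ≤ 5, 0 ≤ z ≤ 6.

In cylindrical coordinates, x = r cos(θ), y = r sin(θ), z = z, and dV = r dr dθ dz.

The integrand becomes 3r^2, so

    ∭_E (3x^2 + 3y^2) dV = ∫_{0}^{2π} ∫_{0}^{5} ∫_{0}^{6} (3r^2) · r dz dr dθ.

Inner (z): 18r^3.
Middle (r from 0 to 5): 5625/2.
Outer (θ): 5625π.

Therefore the triple integral equals 5625π.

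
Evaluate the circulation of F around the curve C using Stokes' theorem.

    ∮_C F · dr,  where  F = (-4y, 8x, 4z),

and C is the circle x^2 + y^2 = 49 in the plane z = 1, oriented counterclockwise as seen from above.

Let S be the flat disk x^2 + y^2 ≤ 49 in the plane z = 1, with upward unit normal n̂ = ẑ. By Stokes' theorem,

    ∮_C F · dr = ∬_S (∇ × F) · n̂ dS = ∬_D (curl F)_z dA,

where D is the disk x^2 + y^2 ≤ 49.

Compute the curl of F = (-4y, 8x, 4z):
    (∇ × F)_x = ∂F_z/∂y - ∂F_y/∂z = 0,
    (∇ × F)_y = ∂F_x/∂z - ∂F_z/∂x = 0,
    (∇ × F)_z = ∂F_y/∂x - ∂F_x/∂y = 12.

On z = 1, (curl F)_z = 12.

Convert to polar (x = r cos θ, y = r sin θ, dA = r dr dθ); the integrand becomes 12, so

    ∬_D (curl F)_z dA = ∫_0^{2π} ∫_0^{7} (12) · r dr dθ.

Inner (r from 0 to 7): 294.
Outer (θ from 0 to 2π): 588π.

Therefore ∮_C F · dr = 588π.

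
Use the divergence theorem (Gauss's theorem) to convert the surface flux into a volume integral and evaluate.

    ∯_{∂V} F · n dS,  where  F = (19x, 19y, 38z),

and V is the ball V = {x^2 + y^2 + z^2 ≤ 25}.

By the divergence theorem,

    ∯_{∂V} F · n dS = ∭_V (∇ · F) dV.

Compute the divergence:
    ∇ · F = ∂F_x/∂x + ∂F_y/∂y + ∂F_z/∂z = 19 + 19 + 38 = 76.

In spherical coordinates, x = ρ sin(φ) cos(θ), y = ρ sin(φ) sin(θ), z = ρ cos(φ), dV = ρ^2 sin(φ) dρ dφ dθ, with 0 ≤ ρ ≤ 5, 0 ≤ φ ≤ π, 0 ≤ θ ≤ 2π.

The integrand, after substitution and multiplying by the volume element, becomes (76) · ρ^2 sin(φ), so

    ∭_V (∇·F) dV = ∫_0^{2π} ∫_0^{π} ∫_0^{5} (76) · ρ^2 sin(φ) dρ dφ dθ.

Inner (ρ from 0 to 5): 9500sin(φ)/3.
Middle (φ from 0 to π): 19000/3.
Outer (θ from 0 to 2π): 38000π/3.

Therefore ∯_{∂V} F · n dS = 38000π/3.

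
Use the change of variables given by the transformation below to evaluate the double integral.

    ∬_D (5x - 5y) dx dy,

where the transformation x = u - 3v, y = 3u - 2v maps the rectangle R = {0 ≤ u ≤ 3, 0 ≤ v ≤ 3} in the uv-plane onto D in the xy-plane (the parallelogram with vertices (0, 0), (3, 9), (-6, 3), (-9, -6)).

Compute the Jacobian determinant of (x, y) with respect to (u, v):

    ∂(x,y)/∂(u,v) = | 1  -3 | = (1)(-2) - (-3)(3) = 7.
                   | 3  -2 |

Its absolute value is |J| = 7 (the area scaling factor).

Substituting x = u - 3v, y = 3u - 2v into the integrand,

    5x - 5y → -10u - 5v,

so the integral becomes

    ∬_R (-10u - 5v) · |J| du dv = ∫_0^3 ∫_0^3 (-70u - 35v) dv du.

Inner (v): -210u - 315/2.
Outer (u): -2835/2.

Therefore ∬_D (5x - 5y) dx dy = -2835/2.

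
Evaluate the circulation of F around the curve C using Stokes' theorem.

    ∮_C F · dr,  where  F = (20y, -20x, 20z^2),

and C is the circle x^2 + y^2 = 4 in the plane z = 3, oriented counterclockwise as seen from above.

Let S be the flat disk x^2 + y^2 ≤ 4 in the plane z = 3, with upward unit normal n̂ = ẑ. By Stokes' theorem,

    ∮_C F · dr = ∬_S (∇ × F) · n̂ dS = ∬_D (curl F)_z dA,

where D is the disk x^2 + y^2 ≤ 4.

Compute the curl of F = (20y, -20x, 20z^2):
    (∇ × F)_x = ∂F_z/∂y - ∂F_y/∂z = 0,
    (∇ × F)_y = ∂F_x/∂z - ∂F_z/∂x = 0,
    (∇ × F)_z = ∂F_y/∂x - ∂F_x/∂y = -40.

On z = 3, (curl F)_z = -40.

Convert to polar (x = r cos θ, y = r sin θ, dA = r dr dθ); the integrand becomes -40, so

    ∬_D (curl F)_z dA = ∫_0^{2π} ∫_0^{2} (-40) · r dr dθ.

Inner (r from 0 to 2): -80.
Outer (θ from 0 to 2π): -160π.

Therefore ∮_C F · dr = -160π.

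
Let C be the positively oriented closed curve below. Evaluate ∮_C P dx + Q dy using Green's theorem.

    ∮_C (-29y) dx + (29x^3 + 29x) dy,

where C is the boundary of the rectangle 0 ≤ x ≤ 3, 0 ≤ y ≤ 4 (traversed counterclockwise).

Green's theorem converts the closed line integral into a double integral over the enclosed region D:

    ∮_C P dx + Q dy = ∬_D (∂Q/∂x - ∂P/∂y) dA.

Here P = -29y, Q = 29x^3 + 29x, so

    ∂Q/∂x = 87x^2 + 29,    ∂P/∂y = -29,
    ∂Q/∂x - ∂P/∂y = 87x^2 + 58.

D is the region 0 ≤ x ≤ 3, 0 ≤ y ≤ 4. Evaluating the double integral:

    ∬_D (87x^2 + 58) dA = ∫_0^{3} ∫_0^{4} (87x^2 + 58) dy dx.

Inner (y from 0 to 4): 348x^2 + 232.
Outer (x from 0 to 3): 3828.

Therefore ∮_C P dx + Q dy = 3828.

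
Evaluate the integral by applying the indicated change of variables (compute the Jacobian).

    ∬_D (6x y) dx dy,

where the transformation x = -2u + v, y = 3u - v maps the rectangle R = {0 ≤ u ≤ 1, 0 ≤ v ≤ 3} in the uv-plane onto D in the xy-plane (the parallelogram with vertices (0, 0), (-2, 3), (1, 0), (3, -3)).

Compute the Jacobian determinant of (x, y) with respect to (u, v):

    ∂(x,y)/∂(u,v) = | -2  1 | = (-2)(-1) - (1)(3) = -1.
                   | 3  -1 |

Its absolute value is |J| = 1 (the area scaling factor).

Substituting x = -2u + v, y = 3u - v into the integrand,

    6x y → -36u^2 + 30u v - 6v^2,

so the integral becomes

    ∬_R (-36u^2 + 30u v - 6v^2) · |J| du dv = ∫_0^1 ∫_0^3 (-36u^2 + 30u v - 6v^2) dv du.

Inner (v): -108u^2 + 135u - 54.
Outer (u): -45/2.

Therefore ∬_D (6x y) dx dy = -45/2.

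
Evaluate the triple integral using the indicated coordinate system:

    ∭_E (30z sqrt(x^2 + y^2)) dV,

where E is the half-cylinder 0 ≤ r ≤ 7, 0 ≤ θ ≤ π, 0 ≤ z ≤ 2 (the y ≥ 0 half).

In cylindrical coordinates, x = r cos(θ), y = r sin(θ), z = z, and dV = r dr dθ dz.

The integrand becomes 30r z, so

    ∭_E (30z sqrt(x^2 + y^2)) dV = ∫_{0}^{π} ∫_{0}^{7} ∫_{0}^{2} (30r z) · r dz dr dθ.

Inner (z): 60r^2.
Middle (r from 0 to 7): 6860.
Outer (θ): 6860π.

Therefore the triple integral equals 6860π.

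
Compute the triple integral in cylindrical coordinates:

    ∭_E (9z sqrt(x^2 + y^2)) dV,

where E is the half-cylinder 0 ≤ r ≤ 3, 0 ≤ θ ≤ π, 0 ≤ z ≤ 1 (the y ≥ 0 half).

In cylindrical coordinates, x = r cos(θ), y = r sin(θ), z = z, and dV = r dr dθ dz.

The integrand becomes 9r z, so

    ∭_E (9z sqrt(x^2 + y^2)) dV = ∫_{0}^{π} ∫_{0}^{3} ∫_{0}^{1} (9r z) · r dz dr dθ.

Inner (z): 9r^2/2.
Middle (r from 0 to 3): 81/2.
Outer (θ): 81π/2.

Therefore the triple integral equals 81π/2.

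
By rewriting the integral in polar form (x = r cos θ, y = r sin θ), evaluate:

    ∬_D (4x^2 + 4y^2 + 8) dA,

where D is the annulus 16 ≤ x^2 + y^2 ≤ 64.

The region D is 4 ≤ r ≤ 8, 0 ≤ θ ≤ 2π in polar coordinates, where x = r cos(θ), y = r sin(θ), and dA = r dr dθ.

Under the substitution, the integrand becomes 4r^2 + 8, so

    ∬_D (4x^2 + 4y^2 + 8) dA = ∫_{0}^{2π} ∫_{4}^{8} (4r^2 + 8) · r dr dθ.

Inner integral (in r): ∫_{4}^{8} (4r^2 + 8) · r dr = 4032.

Outer integral (in θ): ∫_{0}^{2π} (4032) dθ = 8064π.

Therefore ∬_D (4x^2 + 4y^2 + 8) dA = 8064π.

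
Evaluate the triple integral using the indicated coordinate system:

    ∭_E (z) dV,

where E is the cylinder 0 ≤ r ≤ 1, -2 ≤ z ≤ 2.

In cylindrical coordinates, x = r cos(θ), y = r sin(θ), z = z, and dV = r dr dθ dz.

The integrand becomes z, so

    ∭_E (z) dV = ∫_{0}^{2π} ∫_{0}^{1} ∫_{-2}^{2} (z) · r dz dr dθ.

Inner (z): 0.
Middle (r from 0 to 1): 0.
Outer (θ): 0.

Therefore the triple integral equals 0.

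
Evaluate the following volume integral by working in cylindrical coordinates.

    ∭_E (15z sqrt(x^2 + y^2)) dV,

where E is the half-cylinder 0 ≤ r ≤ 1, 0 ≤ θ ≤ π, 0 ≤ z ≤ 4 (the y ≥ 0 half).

In cylindrical coordinates, x = r cos(θ), y = r sin(θ), z = z, and dV = r dr dθ dz.

The integrand becomes 15r z, so

    ∭_E (15z sqrt(x^2 + y^2)) dV = ∫_{0}^{π} ∫_{0}^{1} ∫_{0}^{4} (15r z) · r dz dr dθ.

Inner (z): 120r^2.
Middle (r from 0 to 1): 40.
Outer (θ): 40π.

Therefore the triple integral equals 40π.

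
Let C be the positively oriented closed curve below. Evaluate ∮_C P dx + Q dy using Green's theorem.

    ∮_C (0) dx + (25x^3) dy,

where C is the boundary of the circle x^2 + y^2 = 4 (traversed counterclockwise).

Green's theorem converts the closed line integral into a double integral over the enclosed region D:

    ∮_C P dx + Q dy = ∬_D (∂Q/∂x - ∂P/∂y) dA.

Here P = 0, Q = 25x^3, so

    ∂Q/∂x = 75x^2,    ∂P/∂y = 0,
    ∂Q/∂x - ∂P/∂y = 75x^2.

D is the region x^2 + y^2 ≤ 4. Evaluating the double integral:

In polar coordinates (x = r cos θ, y = r sin θ, dA = r dr dθ) the integrand becomes 75r^2cos(θ)^2, so

    ∬_D (75x^2) dA = ∫_0^{2π} ∫_0^{2} (75r^2cos(θ)^2) · r dr dθ.

Inner (r from 0 to 2): 300cos(θ)^2.
Outer (θ from 0 to 2π): 300π.

Therefore ∮_C P dx + Q dy = 300π.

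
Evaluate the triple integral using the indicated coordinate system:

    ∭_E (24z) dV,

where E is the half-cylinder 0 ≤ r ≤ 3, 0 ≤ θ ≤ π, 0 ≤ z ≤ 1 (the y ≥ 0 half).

In cylindrical coordinates, x = r cos(θ), y = r sin(θ), z = z, and dV = r dr dθ dz.

The integrand becomes 24z, so

    ∭_E (24z) dV = ∫_{0}^{π} ∫_{0}^{3} ∫_{0}^{1} (24z) · r dz dr dθ.

Inner (z): 12r.
Middle (r from 0 to 3): 54.
Outer (θ): 54π.

Therefore the triple integral equals 54π.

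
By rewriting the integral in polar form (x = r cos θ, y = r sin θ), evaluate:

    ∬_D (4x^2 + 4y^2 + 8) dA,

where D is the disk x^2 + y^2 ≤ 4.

The region D is 0 ≤ r ≤ 2, 0 ≤ θ ≤ 2π in polar coordinates, where x = r cos(θ), y = r sin(θ), and dA = r dr dθ.

Under the substitution, the integrand becomes 4r^2 + 8, so

    ∬_D (4x^2 + 4y^2 + 8) dA = ∫_{0}^{2π} ∫_{0}^{2} (4r^2 + 8) · r dr dθ.

Inner integral (in r): ∫_{0}^{2} (4r^2 + 8) · r dr = 32.

Outer integral (in θ): ∫_{0}^{2π} (32) dθ = 64π.

Therefore ∬_D (4x^2 + 4y^2 + 8) dA = 64π.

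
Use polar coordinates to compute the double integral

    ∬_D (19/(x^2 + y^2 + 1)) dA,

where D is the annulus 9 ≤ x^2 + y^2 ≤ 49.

The region D is 3 ≤ r ≤ 7, 0 ≤ θ ≤ 2π in polar coordinates, where x = r cos(θ), y = r sin(θ), and dA = r dr dθ.

Under the substitution, the integrand becomes 19/(r^2 + 1), so

    ∬_D (19/(x^2 + y^2 + 1)) dA = ∫_{0}^{2π} ∫_{3}^{7} (19/(r^2 + 1)) · r dr dθ.

Inner integral (in r): ∫_{3}^{7} (19/(r^2 + 1)) · r dr = 19log(5)/2.

Outer integral (in θ): ∫_{0}^{2π} (19log(5)/2) dθ = 19π log(5).

Therefore ∬_D (19/(x^2 + y^2 + 1)) dA = 19π log(5).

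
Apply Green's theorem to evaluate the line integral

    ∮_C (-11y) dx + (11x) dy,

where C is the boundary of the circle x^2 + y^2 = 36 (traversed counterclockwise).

Green's theorem converts the closed line integral into a double integral over the enclosed region D:

    ∮_C P dx + Q dy = ∬_D (∂Q/∂x - ∂P/∂y) dA.

Here P = -11y, Q = 11x, so

    ∂Q/∂x = 11,    ∂P/∂y = -11,
    ∂Q/∂x - ∂P/∂y = 22.

D is the region x^2 + y^2 ≤ 36. Evaluating the double integral:

In polar coordinates (x = r cos θ, y = r sin θ, dA = r dr dθ) the integrand becomes 22, so

    ∬_D (22) dA = ∫_0^{2π} ∫_0^{6} (22) · r dr dθ.

Inner (r from 0 to 6): 396.
Outer (θ from 0 to 2π): 792π.

Therefore ∮_C P dx + Q dy = 792π.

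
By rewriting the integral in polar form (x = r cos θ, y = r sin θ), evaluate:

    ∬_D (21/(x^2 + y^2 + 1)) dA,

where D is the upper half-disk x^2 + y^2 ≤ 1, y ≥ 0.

The region D is 0 ≤ r ≤ 1, 0 ≤ θ ≤ π in polar coordinates, where x = r cos(θ), y = r sin(θ), and dA = r dr dθ.

Under the substitution, the integrand becomes 21/(r^2 + 1), so

    ∬_D (21/(x^2 + y^2 + 1)) dA = ∫_{0}^{π} ∫_{0}^{1} (21/(r^2 + 1)) · r dr dθ.

Inner integral (in r): ∫_{0}^{1} (21/(r^2 + 1)) · r dr = 21log(2)/2.

Outer integral (in θ): ∫_{0}^{π} (21log(2)/2) dθ = 21π log(2)/2.

Therefore ∬_D (21/(x^2 + y^2 + 1)) dA = 21π log(2)/2.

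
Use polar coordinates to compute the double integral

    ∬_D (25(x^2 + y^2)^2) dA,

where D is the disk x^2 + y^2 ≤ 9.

The region D is 0 ≤ r ≤ 3, 0 ≤ θ ≤ 2π in polar coordinates, where x = r cos(θ), y = r sin(θ), and dA = r dr dθ.

Under the substitution, the integrand becomes 25r^4, so

    ∬_D (25(x^2 + y^2)^2) dA = ∫_{0}^{2π} ∫_{0}^{3} (25r^4) · r dr dθ.

Inner integral (in r): ∫_{0}^{3} (25r^4) · r dr = 6075/2.

Outer integral (in θ): ∫_{0}^{2π} (6075/2) dθ = 6075π.

Therefore ∬_D (25(x^2 + y^2)^2) dA = 6075π.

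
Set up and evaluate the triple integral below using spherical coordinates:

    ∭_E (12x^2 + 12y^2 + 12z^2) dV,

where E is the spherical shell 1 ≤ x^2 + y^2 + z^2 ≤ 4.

In spherical coordinates, x = ρ sin(φ) cos(θ), y = ρ sin(φ) sin(θ), z = ρ cos(φ), and dV = ρ^2 sin(φ) dρ dφ dθ.

The integrand becomes 12ρ^2, so

    ∭_E (12x^2 + 12y^2 + 12z^2) dV = ∫_{0}^{2π} ∫_{0}^{π} ∫_{1}^{2} (12ρ^2) · ρ^2 sin(φ) dρ dφ dθ.

Inner (ρ): 372sin(φ)/5.
Middle (φ): 744/5.
Outer (θ): 1488π/5.

Therefore the triple integral equals 1488π/5.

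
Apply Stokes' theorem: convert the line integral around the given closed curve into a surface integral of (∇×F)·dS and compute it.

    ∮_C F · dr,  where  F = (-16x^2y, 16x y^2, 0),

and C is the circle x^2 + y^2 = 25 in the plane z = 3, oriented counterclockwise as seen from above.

Let S be the flat disk x^2 + y^2 ≤ 25 in the plane z = 3, with upward unit normal n̂ = ẑ. By Stokes' theorem,

    ∮_C F · dr = ∬_S (∇ × F) · n̂ dS = ∬_D (curl F)_z dA,

where D is the disk x^2 + y^2 ≤ 25.

Compute the curl of F = (-16x^2y, 16x y^2, 0):
    (∇ × F)_x = ∂F_z/∂y - ∂F_y/∂z = 0,
    (∇ × F)_y = ∂F_x/∂z - ∂F_z/∂x = 0,
    (∇ × F)_z = ∂F_y/∂x - ∂F_x/∂y = 16x^2 + 16y^2.

On z = 3, (curl F)_z = 16x^2 + 16y^2.

Convert to polar (x = r cos θ, y = r sin θ, dA = r dr dθ); the integrand becomes 16r^2, so

    ∬_D (curl F)_z dA = ∫_0^{2π} ∫_0^{5} (16r^2) · r dr dθ.

Inner (r from 0 to 5): 2500.
Outer (θ from 0 to 2π): 5000π.

Therefore ∮_C F · dr = 5000π.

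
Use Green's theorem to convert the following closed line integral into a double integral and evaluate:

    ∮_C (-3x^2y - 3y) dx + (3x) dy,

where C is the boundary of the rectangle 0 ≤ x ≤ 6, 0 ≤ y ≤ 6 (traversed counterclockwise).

Green's theorem converts the closed line integral into a double integral over the enclosed region D:

    ∮_C P dx + Q dy = ∬_D (∂Q/∂x - ∂P/∂y) dA.

Here P = -3x^2y - 3y, Q = 3x, so

    ∂Q/∂x = 3,    ∂P/∂y = -3x^2 - 3,
    ∂Q/∂x - ∂P/∂y = 3x^2 + 6.

D is the region 0 ≤ x ≤ 6, 0 ≤ y ≤ 6. Evaluating the double integral:

    ∬_D (3x^2 + 6) dA = ∫_0^{6} ∫_0^{6} (3x^2 + 6) dy dx.

Inner (y from 0 to 6): 18x^2 + 36.
Outer (x from 0 to 6): 1512.

Therefore ∮_C P dx + Q dy = 1512.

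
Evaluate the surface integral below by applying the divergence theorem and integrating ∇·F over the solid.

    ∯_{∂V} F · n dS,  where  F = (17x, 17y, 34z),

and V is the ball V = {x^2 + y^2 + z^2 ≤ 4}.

By the divergence theorem,

    ∯_{∂V} F · n dS = ∭_V (∇ · F) dV.

Compute the divergence:
    ∇ · F = ∂F_x/∂x + ∂F_y/∂y + ∂F_z/∂z = 17 + 17 + 34 = 68.

In spherical coordinates, x = ρ sin(φ) cos(θ), y = ρ sin(φ) sin(θ), z = ρ cos(φ), dV = ρ^2 sin(φ) dρ dφ dθ, with 0 ≤ ρ ≤ 2, 0 ≤ φ ≤ π, 0 ≤ θ ≤ 2π.

The integrand, after substitution and multiplying by the volume element, becomes (68) · ρ^2 sin(φ), so

    ∭_V (∇·F) dV = ∫_0^{2π} ∫_0^{π} ∫_0^{2} (68) · ρ^2 sin(φ) dρ dφ dθ.

Inner (ρ from 0 to 2): 544sin(φ)/3.
Middle (φ from 0 to π): 1088/3.
Outer (θ from 0 to 2π): 2176π/3.

Therefore ∯_{∂V} F · n dS = 2176π/3.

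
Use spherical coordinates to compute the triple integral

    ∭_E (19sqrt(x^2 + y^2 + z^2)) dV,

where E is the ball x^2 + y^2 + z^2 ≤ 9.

In spherical coordinates, x = ρ sin(φ) cos(θ), y = ρ sin(φ) sin(θ), z = ρ cos(φ), and dV = ρ^2 sin(φ) dρ dφ dθ.

The integrand becomes 19ρ, so

    ∭_E (19sqrt(x^2 + y^2 + z^2)) dV = ∫_{0}^{2π} ∫_{0}^{π} ∫_{0}^{3} (19ρ) · ρ^2 sin(φ) dρ dφ dθ.

Inner (ρ): 1539sin(φ)/4.
Middle (φ): 1539/2.
Outer (θ): 1539π.

Therefore the triple integral equals 1539π.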